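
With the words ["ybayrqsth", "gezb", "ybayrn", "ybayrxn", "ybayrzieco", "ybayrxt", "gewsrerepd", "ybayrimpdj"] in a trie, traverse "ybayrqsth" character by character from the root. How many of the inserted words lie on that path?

1

Traverse "ybayrqsth" character by character; count nodes along the way that are marked as word ends.
Prefixes of the query that are stored words: "ybayrqsth"
Count: 1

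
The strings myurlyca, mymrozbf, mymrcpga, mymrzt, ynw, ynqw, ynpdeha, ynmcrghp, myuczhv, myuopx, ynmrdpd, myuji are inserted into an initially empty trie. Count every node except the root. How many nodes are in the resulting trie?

Count nodes per top-level branch (shared prefixes stored once):
  'm'-branch (mymrcpga, mymrozbf, mymrzt, myuczhv, myuji, myuopx, myurlyca): 29 nodes
  'y'-branch (ynmcrghp, ynmrdpd, ynpdeha, ynqw, ynw): 20 nodes
Sum: 49

49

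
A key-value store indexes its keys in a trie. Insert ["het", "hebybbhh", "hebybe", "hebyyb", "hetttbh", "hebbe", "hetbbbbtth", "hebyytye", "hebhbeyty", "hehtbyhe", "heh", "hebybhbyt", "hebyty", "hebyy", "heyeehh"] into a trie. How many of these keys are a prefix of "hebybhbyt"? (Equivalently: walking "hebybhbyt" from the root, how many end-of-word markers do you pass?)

Walk "hebybhbyt" from the root; an end-of-word marker is hit whenever a stored word is a prefix of "hebybhbyt".
Prefixes of the query that are stored words: "hebybhbyt"
Count: 1

1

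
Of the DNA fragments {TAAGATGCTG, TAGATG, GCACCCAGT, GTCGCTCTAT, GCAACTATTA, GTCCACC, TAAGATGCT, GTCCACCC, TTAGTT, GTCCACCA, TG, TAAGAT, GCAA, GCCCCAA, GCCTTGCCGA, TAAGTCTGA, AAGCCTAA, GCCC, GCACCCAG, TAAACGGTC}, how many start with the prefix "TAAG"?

4

Filter for entries beginning with "TAAG":
Words under "TAAG": TAAGAT, TAAGATGCT, TAAGATGCTG, TAAGTCTGA
Count: 4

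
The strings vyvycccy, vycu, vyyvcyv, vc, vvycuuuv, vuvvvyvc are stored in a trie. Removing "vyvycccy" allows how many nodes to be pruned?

6

After clearing the end-marker at "vyvycccy", prune upward until reaching a node still needed by another word.
The suffix "vycccy" (6 nodes) is used only by "vyvycccy"; the node for "vy" still has the child "c", so pruning stops there.
Nodes removed: 6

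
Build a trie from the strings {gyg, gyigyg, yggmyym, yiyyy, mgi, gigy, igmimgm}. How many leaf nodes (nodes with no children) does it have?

A leaf is a node with no children — equivalently, the end of a word that is not a proper prefix of any other stored word.
Those words: "gigy", "gyg", "gyigyg", "igmimgm", "mgi", "yggmyym", "yiyyy"
Leaf count: 7

7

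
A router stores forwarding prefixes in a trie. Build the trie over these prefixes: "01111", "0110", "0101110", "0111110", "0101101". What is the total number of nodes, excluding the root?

Trace insertions, counting only characters that open a new branch:
  "01111" → 5 new (0, 1, 1, 1, 1)
  "0110" → prefix "011" already present; 1 new (0)
  "0101110" → prefix "01" already present; 5 new (0, 1, 1, 1, 0)
  "0111110" → prefix "01111" already present; 2 new (1, 0)
  "0101101" → prefix "01011" already present; 2 new (0, 1)
Total nodes = 5 + 1 + 5 + 2 + 2 = 15

15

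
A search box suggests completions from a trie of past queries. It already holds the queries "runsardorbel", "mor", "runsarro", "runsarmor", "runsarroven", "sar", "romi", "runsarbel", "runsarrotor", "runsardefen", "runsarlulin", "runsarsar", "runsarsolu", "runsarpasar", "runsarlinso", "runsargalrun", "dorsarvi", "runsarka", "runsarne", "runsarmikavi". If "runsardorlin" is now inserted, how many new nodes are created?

3

Walking "runsardorlin" from the root, the first 9 characters ("runsardor") follow existing edges; "l" is the first miss.
New nodes needed: |"runsardorlin"| − 9 = 12 − 9 = 3.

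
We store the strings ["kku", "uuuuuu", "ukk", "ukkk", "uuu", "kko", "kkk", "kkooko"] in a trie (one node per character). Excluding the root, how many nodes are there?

Count nodes per top-level branch (shared prefixes stored once):
  'k'-branch (kkk, kko, kkooko, kku): 8 nodes
  'u'-branch (ukk, ukkk, uuu, uuuuuu): 9 nodes
Sum: 17

17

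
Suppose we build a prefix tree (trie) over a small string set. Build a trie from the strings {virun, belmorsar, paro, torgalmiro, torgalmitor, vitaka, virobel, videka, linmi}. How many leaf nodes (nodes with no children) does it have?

9

A leaf is a node with no children — equivalently, the end of a word that is not a proper prefix of any other stored word.
Those words: "belmorsar", "linmi", "paro", "torgalmiro", "torgalmitor", "videka", "virobel", "virun", "vitaka"
Leaf count: 9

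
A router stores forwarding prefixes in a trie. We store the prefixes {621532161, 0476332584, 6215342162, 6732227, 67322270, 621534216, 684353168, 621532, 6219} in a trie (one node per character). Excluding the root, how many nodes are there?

Count nodes per top-level branch (shared prefixes stored once):
  '0'-branch (0476332584): 10 nodes
  '6'-branch (621532, 621532161, 621534216, 6215342162, 6219, 6732227, 67322270, 684353168): 30 nodes
Sum: 40

40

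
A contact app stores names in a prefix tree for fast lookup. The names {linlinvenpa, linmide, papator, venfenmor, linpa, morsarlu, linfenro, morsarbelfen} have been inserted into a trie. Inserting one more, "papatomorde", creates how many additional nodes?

5

The longest prefix of "papatomorde" already in the trie is "papato" (length 6).
So 11 − 6 = 5 new nodes.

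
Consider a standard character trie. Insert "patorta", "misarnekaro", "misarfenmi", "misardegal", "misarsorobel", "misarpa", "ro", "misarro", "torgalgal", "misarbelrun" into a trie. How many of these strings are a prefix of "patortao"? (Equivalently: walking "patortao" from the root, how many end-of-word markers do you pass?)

Check each prefix of "patortao" against the stored set — each match is an end-marker on the path.
Prefixes of the query that are stored words: "patorta"
Count: 1

1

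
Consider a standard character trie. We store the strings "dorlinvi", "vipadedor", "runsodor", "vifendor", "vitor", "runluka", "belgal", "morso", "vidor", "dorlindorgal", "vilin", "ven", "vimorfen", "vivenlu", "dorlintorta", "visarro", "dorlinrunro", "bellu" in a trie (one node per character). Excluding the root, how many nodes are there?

Insert word by word; a character creates a node only if that edge doesn't already exist:
  "dorlinvi" → 8 new (d, o, r, l, i, n, v, i)
  "vipadedor" → 9 new (v, i, p, a, d, e, d, o, r)
  "runsodor" → 8 new (r, u, n, s, o, d, o, r)
  "vifendor" → prefix "vi" already present; 6 new (f, e, n, d, o, r)
  "vitor" → prefix "vi" already present; 3 new (t, o, r)
  "runluka" → prefix "run" already present; 4 new (l, u, k, a)
  "belgal" → 6 new (b, e, l, g, a, l)
  "morso" → 5 new (m, o, r, s, o)
  "vidor" → prefix "vi" already present; 3 new (d, o, r)
  "dorlindorgal" → prefix "dorlin" already present; 6 new (d, o, r, g, a, l)
  "vilin" → prefix "vi" already present; 3 new (l, i, n)
  "ven" → prefix "v" already present; 2 new (e, n)
  "vimorfen" → prefix "vi" already present; 6 new (m, o, r, f, e, n)
  "vivenlu" → prefix "vi" already present; 5 new (v, e, n, l, u)
  "dorlintorta" → prefix "dorlin" already present; 5 new (t, o, r, t, a)
  "visarro" → prefix "vi" already present; 5 new (s, a, r, r, o)
  "dorlinrunro" → prefix "dorlin" already present; 5 new (r, u, n, r, o)
  "bellu" → prefix "bel" already present; 2 new (l, u)
Total nodes = 8 + 9 + 8 + 6 + 3 + 4 + 6 + 5 + 3 + 6 + 3 + 2 + 6 + 5 + 5 + 5 + 5 + 2 = 91

91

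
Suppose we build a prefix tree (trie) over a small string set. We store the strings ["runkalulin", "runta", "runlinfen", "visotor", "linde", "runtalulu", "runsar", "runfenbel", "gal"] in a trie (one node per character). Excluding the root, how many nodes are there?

46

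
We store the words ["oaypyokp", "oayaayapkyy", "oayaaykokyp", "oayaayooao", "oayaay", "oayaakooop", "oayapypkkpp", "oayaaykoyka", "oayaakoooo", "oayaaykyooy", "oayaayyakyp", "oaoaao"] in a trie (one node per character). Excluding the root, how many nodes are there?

54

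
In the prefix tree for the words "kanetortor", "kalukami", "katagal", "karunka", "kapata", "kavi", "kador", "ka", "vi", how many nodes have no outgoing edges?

8

Leaves are exactly the stored words that no other stored word extends.
Those words: "kador", "kalukami", "kanetortor", "kapata", "karunka", "katagal", "kavi", "vi"
Leaf count: 8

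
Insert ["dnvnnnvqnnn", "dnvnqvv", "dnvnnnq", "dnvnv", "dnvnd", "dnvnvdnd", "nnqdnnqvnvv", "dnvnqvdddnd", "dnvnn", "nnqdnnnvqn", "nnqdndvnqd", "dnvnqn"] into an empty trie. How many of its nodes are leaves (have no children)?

10

A leaf is a node with no children — equivalently, the end of a word that is not a proper prefix of any other stored word.
Those words: "dnvnd", "dnvnnnq", "dnvnnnvqnnn", "dnvnqn", "dnvnqvdddnd", "dnvnqvv", "dnvnvdnd", "nnqdndvnqd", "nnqdnnnvqn", "nnqdnnqvnvv"
Leaf count: 10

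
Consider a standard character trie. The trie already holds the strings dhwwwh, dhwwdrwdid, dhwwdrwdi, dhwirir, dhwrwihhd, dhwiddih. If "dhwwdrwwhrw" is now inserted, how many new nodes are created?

4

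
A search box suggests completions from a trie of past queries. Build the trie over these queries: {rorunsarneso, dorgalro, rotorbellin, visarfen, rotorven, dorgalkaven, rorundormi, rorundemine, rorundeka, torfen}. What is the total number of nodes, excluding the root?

63

Count nodes per top-level branch (shared prefixes stored once):
  'd'-branch (dorgalkaven, dorgalro): 13 nodes
  'r'-branch (rorundeka, rorundemine, rorundormi, rorunsarneso, rotorbellin, rotorven): 36 nodes
  't'-branch (torfen): 6 nodes
  'v'-branch (visarfen): 8 nodes
Sum: 63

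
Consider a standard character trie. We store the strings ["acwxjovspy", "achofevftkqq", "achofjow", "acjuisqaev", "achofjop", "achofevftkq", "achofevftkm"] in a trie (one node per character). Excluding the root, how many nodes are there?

33

Insert word by word; a character creates a node only if that edge doesn't already exist:
  "acwxjovspy" → 10 new (a, c, w, x, j, o, v, s, p, y)
  "achofevftkqq" → prefix "ac" already present; 10 new (h, o, f, e, v, f, t, k, q, q)
  "achofjow" → prefix "achof" already present; 3 new (j, o, w)
  "acjuisqaev" → prefix "ac" already present; 8 new (j, u, i, s, q, a, e, v)
  "achofjop" → prefix "achofjo" already present; 1 new (p)
  "achofevftkq" → prefix "achofevftkq" already present; 0 new (none)
  "achofevftkm" → prefix "achofevftk" already present; 1 new (m)
Total nodes = 10 + 10 + 3 + 8 + 1 + 0 + 1 = 33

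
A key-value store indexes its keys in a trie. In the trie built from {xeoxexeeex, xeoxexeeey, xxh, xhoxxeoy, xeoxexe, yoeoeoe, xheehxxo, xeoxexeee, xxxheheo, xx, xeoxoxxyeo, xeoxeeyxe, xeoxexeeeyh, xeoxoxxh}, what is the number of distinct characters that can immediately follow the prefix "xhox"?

1

Follow the path "xhox" to its node, then look at its outgoing edges.
Distinct next characters after "xhox": x.
That node has 1 child edge.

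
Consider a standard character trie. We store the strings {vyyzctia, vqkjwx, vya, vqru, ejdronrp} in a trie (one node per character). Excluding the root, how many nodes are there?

Count nodes per top-level branch (shared prefixes stored once):
  'e'-branch (ejdronrp): 8 nodes
  'v'-branch (vqkjwx, vqru, vya, vyyzctia): 16 nodes
Sum: 24

24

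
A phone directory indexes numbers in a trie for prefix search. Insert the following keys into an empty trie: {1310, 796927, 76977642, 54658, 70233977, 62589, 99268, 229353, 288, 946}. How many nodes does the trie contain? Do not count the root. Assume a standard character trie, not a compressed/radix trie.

49

Count nodes per top-level branch (shared prefixes stored once):
  '1'-branch (1310): 4 nodes
  '2'-branch (229353, 288): 8 nodes
  '5'-branch (54658): 5 nodes
  '6'-branch (62589): 5 nodes
  '7'-branch (70233977, 76977642, 796927): 20 nodes
  '9'-branch (946, 99268): 7 nodes
Sum: 49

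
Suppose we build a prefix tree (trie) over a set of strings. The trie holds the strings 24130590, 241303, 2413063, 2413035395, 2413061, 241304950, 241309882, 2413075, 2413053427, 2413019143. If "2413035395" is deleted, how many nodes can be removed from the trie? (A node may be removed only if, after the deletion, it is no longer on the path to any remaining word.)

4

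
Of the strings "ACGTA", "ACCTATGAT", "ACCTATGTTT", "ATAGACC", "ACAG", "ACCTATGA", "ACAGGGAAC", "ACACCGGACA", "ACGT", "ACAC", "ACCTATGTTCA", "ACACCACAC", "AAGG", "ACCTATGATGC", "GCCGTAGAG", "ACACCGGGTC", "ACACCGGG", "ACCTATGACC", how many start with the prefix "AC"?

Traverse to the node for "AC", then collect every word in that subtree.
Words under "AC": ACAC, ACACCACAC, ACACCGGACA, ACACCGGG, ACACCGGGTC, ACAG, ACAGGGAAC, ACCTATGA, ACCTATGACC, ACCTATGAT, ACCTATGATGC, ACCTATGTTCA, ACCTATGTTT, ACGT, ACGTA
Count: 15

15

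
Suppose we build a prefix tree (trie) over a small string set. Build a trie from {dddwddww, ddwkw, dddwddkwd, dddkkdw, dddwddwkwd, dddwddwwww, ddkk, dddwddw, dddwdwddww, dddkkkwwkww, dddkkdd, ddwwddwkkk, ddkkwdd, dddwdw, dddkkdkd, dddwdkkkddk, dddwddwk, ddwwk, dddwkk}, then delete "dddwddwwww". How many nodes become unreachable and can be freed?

A node on "dddwddwwww"'s path can go only if nothing else ends at it or branches off below it.
The suffix "ww" (2 nodes) is used only by "dddwddwwww"; "dddwddww" is itself a stored word, so pruning stops there.
Nodes removed: 2

2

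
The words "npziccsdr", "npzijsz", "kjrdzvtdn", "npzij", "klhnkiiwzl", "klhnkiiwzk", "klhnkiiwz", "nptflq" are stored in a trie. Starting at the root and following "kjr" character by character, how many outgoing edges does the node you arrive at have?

The children of the "kjr" node are the distinct next characters among strings starting with "kjr".
Characters that immediately follow "kjr" among the stored strings: {d}.
That node has 1 child edge.

1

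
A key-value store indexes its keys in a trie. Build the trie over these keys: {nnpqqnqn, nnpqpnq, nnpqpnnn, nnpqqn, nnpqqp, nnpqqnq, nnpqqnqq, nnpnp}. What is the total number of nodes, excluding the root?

Count nodes per top-level branch (shared prefixes stored once):
  'n'-branch (nnpnp, nnpqpnnn, nnpqpnq, nnpqqn, nnpqqnq, nnpqqnqn, nnpqqnqq, nnpqqp): 17 nodes
Sum: 17

17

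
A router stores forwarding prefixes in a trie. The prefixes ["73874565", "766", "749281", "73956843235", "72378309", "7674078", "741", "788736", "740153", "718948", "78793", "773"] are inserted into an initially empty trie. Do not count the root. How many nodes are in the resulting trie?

Trace insertions, counting only characters that open a new branch:
  "73874565" → 8 new (7, 3, 8, 7, 4, 5, 6, 5)
  "766" → prefix "7" already present; 2 new (6, 6)
  "749281" → prefix "7" already present; 5 new (4, 9, 2, 8, 1)
  "73956843235" → prefix "73" already present; 9 new (9, 5, 6, 8, 4, 3, 2, 3, 5)
  "72378309" → prefix "7" already present; 7 new (2, 3, 7, 8, 3, 0, 9)
  "7674078" → prefix "76" already present; 5 new (7, 4, 0, 7, 8)
  "741" → prefix "74" already present; 1 new (1)
  "788736" → prefix "7" already present; 5 new (8, 8, 7, 3, 6)
  "740153" → prefix "74" already present; 4 new (0, 1, 5, 3)
  "718948" → prefix "7" already present; 5 new (1, 8, 9, 4, 8)
  "78793" → prefix "78" already present; 3 new (7, 9, 3)
  "773" → prefix "7" already present; 2 new (7, 3)
Total nodes = 8 + 2 + 5 + 9 + 7 + 5 + 1 + 5 + 4 + 5 + 3 + 2 = 56

56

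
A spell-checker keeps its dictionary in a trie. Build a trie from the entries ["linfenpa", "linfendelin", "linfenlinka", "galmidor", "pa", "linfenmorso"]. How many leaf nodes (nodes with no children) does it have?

Leaves are exactly the stored words that no other stored word extends.
Those words: "galmidor", "linfendelin", "linfenlinka", "linfenmorso", "linfenpa", "pa"
Leaf count: 6

6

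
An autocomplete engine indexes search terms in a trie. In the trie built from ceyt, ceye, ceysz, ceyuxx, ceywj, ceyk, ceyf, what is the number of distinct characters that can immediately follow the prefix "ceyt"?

0

Follow the path "ceyt" to its node, then look at its outgoing edges.
No stored string extends past "ceyt".
That node has 0 child edges.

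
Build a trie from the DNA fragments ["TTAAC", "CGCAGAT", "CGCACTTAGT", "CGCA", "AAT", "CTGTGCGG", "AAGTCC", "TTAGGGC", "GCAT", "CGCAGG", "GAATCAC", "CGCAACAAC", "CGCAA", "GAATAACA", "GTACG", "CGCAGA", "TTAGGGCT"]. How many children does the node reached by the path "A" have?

The children of the "A" node are the distinct next characters among strings starting with "A".
Distinct next characters after "A": A.
That node has 1 child edge.

1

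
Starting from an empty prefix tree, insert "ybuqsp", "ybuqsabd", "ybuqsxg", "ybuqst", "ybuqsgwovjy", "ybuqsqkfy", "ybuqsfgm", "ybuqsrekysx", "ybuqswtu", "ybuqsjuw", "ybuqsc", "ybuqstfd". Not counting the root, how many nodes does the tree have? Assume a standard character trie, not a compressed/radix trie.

40

Trie structure (* marks end of a word):
(root)
└─ y
   └─ b
      └─ u
         └─ q
            └─ s
               ├─ a
               │  └─ b
               │     └─ d *
               ├─ c *
               ├─ f
               │  └─ g
               │     └─ m *
               ├─ g
               │  └─ w
               │     └─ o
               │        └─ v
               │           └─ j
               │              └─ y *
               ├─ j
               │  └─ u
               │     └─ w *
               ├─ p *
               ├─ q
               │  └─ k
               │     └─ f
               │        └─ y *
               ├─ r
               │  └─ e
               │     └─ k
               │        └─ y
               │           └─ s
               │              └─ x *
               ├─ t *
               │  └─ f
               │     └─ d *
               ├─ w
               │  └─ t
               │     └─ u *
               └─ x
                  └─ g *
Counting every labelled node above: 40.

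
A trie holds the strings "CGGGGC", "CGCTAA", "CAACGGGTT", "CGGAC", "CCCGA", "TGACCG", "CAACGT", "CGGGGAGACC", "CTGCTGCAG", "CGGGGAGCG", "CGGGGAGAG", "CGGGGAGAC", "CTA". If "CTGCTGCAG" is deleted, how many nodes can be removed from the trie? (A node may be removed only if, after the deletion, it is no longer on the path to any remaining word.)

After clearing the end-marker at "CTGCTGCAG", prune upward until reaching a node still needed by another word.
The suffix "GCTGCAG" (7 nodes) is used only by "CTGCTGCAG"; the node for "CT" still has the child "A", so pruning stops there.
Nodes removed: 7

7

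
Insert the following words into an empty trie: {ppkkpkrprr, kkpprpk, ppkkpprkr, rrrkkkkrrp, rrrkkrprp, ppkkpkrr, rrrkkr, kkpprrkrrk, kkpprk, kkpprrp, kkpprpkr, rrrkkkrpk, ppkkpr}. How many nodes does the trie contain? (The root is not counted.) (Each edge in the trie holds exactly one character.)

Count nodes per top-level branch (shared prefixes stored once):
  'k'-branch (kkpprk, kkpprpk, kkpprpkr, kkpprrkrrk, kkpprrp): 15 nodes
  'p'-branch (ppkkpkrprr, ppkkpkrr, ppkkpprkr, ppkkpr): 16 nodes
  'r'-branch (rrrkkkkrrp, rrrkkkrpk, rrrkkr, rrrkkrprp): 17 nodes
Sum: 48

48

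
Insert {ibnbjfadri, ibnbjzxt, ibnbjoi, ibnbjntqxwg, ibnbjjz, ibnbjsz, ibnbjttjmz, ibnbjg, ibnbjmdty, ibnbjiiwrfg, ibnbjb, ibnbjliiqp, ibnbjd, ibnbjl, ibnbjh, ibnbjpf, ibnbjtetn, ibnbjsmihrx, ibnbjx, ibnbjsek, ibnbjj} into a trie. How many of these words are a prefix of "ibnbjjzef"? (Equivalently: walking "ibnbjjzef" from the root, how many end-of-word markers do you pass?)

Traverse "ibnbjjzef" character by character; count nodes along the way that are marked as word ends.
Prefixes of the query that are stored words: "ibnbjj", "ibnbjjz"
Count: 2

2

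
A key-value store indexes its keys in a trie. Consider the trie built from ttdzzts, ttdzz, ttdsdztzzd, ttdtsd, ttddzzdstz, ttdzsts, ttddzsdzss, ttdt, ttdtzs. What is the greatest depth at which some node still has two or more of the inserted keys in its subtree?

5

The deepest shared node is where two words last agree before diverging.
"ttddzsdzss" and "ttddzzdstz" agree on "ttddz" (5 characters) before diverging; nothing deeper is shared.
Longest shared-prefix length: 5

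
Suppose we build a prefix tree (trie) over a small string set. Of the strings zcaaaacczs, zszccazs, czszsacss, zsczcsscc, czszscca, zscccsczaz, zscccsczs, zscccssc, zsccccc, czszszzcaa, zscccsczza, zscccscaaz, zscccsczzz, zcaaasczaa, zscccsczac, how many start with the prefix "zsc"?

Traverse to the node for "zsc", then collect every word in that subtree.
Matches: "zsccccc", "zscccscaaz", "zscccsczac", "zscccsczaz", "zscccsczs", "zscccsczza", "zscccsczzz", "zscccssc", "zsczcsscc"
Count: 9

9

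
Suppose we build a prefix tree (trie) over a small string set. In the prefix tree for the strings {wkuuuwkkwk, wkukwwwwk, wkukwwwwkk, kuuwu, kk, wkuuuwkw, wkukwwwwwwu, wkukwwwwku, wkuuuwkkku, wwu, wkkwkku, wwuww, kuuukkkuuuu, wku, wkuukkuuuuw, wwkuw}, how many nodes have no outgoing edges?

A leaf is a node with no children — equivalently, the end of a word that is not a proper prefix of any other stored word.
Those words: "kk", "kuuukkkuuuu", "kuuwu", "wkkwkku", "wkukwwwwkk", "wkukwwwwku", "wkukwwwwwwu", "wkuukkuuuuw", "wkuuuwkkku", "wkuuuwkkwk", "wkuuuwkw", "wwkuw", "wwuww"
Leaf count: 13

13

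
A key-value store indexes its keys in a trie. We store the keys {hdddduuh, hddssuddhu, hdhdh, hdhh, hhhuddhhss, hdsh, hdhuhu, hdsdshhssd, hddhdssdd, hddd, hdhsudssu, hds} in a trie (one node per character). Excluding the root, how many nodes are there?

52

Trace insertions, counting only characters that open a new branch:
  "hdddduuh" → 8 new (h, d, d, d, d, u, u, h)
  "hddssuddhu" → prefix "hdd" already present; 7 new (s, s, u, d, d, h, u)
  "hdhdh" → prefix "hd" already present; 3 new (h, d, h)
  "hdhh" → prefix "hdh" already present; 1 new (h)
  "hhhuddhhss" → prefix "h" already present; 9 new (h, h, u, d, d, h, h, s, s)
  "hdsh" → prefix "hd" already present; 2 new (s, h)
  "hdhuhu" → prefix "hdh" already present; 3 new (u, h, u)
  "hdsdshhssd" → prefix "hds" already present; 7 new (d, s, h, h, s, s, d)
  "hddhdssdd" → prefix "hdd" already present; 6 new (h, d, s, s, d, d)
  "hddd" → prefix "hddd" already present; 0 new (none)
  "hdhsudssu" → prefix "hdh" already present; 6 new (s, u, d, s, s, u)
  "hds" → prefix "hds" already present; 0 new (none)
Total nodes = 8 + 7 + 3 + 1 + 9 + 2 + 3 + 7 + 6 + 0 + 6 + 0 = 52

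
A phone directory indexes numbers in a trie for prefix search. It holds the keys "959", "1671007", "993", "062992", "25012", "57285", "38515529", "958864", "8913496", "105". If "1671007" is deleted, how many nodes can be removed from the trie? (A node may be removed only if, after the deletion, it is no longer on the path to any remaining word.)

A node on "1671007"'s path can go only if nothing else ends at it or branches off below it.
The suffix "671007" (6 nodes) is used only by "1671007"; the node for "1" still has the child "0", so pruning stops there.
Nodes removed: 6

6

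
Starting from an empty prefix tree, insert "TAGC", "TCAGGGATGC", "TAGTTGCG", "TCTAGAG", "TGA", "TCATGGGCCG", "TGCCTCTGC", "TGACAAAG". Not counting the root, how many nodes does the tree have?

44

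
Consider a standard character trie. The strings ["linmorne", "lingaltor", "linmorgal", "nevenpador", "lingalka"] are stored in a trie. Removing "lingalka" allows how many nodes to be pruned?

2

A node on "lingalka"'s path can go only if nothing else ends at it or branches off below it.
The suffix "ka" (2 nodes) is used only by "lingalka"; the node for "lingal" still has the child "t", so pruning stops there.
Nodes removed: 2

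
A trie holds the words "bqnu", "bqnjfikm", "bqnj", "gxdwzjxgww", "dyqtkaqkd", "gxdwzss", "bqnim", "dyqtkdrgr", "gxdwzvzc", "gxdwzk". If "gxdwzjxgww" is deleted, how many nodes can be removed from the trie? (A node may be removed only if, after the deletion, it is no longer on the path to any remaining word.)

5

A node on "gxdwzjxgww"'s path can go only if nothing else ends at it or branches off below it.
The suffix "jxgww" (5 nodes) is used only by "gxdwzjxgww"; the node for "gxdwz" still has the child "s", so pruning stops there.
Nodes removed: 5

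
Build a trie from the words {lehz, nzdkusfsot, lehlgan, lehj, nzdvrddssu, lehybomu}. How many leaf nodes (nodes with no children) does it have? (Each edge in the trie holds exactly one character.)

6

Leaves are exactly the stored words that no other stored word extends.
Those words: "lehj", "lehlgan", "lehybomu", "lehz", "nzdkusfsot", "nzdvrddssu"
Leaf count: 6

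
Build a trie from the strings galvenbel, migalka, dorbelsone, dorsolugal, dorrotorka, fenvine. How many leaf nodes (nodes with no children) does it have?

6

Leaves are exactly the stored words that no other stored word extends.
Those words: "dorbelsone", "dorrotorka", "dorsolugal", "fenvine", "galvenbel", "migalka"
Leaf count: 6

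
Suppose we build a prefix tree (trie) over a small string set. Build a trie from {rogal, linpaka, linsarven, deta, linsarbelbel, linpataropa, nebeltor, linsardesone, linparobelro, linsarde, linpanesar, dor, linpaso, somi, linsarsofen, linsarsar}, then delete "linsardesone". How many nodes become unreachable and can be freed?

After clearing the end-marker at "linsardesone", prune upward until reaching a node still needed by another word.
The suffix "sone" (4 nodes) is used only by "linsardesone"; "linsarde" is itself a stored word, so pruning stops there.
Nodes removed: 4

4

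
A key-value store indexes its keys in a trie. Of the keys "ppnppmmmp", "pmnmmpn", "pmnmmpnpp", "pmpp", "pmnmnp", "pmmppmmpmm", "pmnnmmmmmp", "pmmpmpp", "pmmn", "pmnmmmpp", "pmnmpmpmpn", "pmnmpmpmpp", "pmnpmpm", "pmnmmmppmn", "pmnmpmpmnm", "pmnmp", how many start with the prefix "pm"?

15

Walk to "pm"; the words in its subtree are exactly those with that prefix.
Matches: "pmmn", "pmmpmpp", "pmmppmmpmm", "pmnmmmpp", "pmnmmmppmn", "pmnmmpn", "pmnmmpnpp", "pmnmnp", "pmnmp", "pmnmpmpmnm", "pmnmpmpmpn", "pmnmpmpmpp", "pmnnmmmmmp", "pmnpmpm", "pmpp"
Count: 15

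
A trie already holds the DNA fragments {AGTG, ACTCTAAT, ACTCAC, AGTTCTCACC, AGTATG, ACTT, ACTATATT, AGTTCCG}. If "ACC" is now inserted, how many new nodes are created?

The longest prefix of "ACC" already in the trie is "AC" (length 2).
Each of the 1 remaining characters creates one node.

1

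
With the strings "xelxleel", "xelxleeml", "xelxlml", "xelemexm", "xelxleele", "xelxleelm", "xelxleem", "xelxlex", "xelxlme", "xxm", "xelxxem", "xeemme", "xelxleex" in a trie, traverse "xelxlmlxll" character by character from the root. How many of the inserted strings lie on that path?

Traverse "xelxlmlxll" character by character; count nodes along the way that are marked as word ends.
Prefixes of the query that are stored words: "xelxlml"
Count: 1

1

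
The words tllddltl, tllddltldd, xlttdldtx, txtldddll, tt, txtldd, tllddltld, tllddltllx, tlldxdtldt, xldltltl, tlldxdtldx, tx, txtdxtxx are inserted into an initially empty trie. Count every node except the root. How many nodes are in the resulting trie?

48

Count nodes per top-level branch (shared prefixes stored once):
  't'-branch (tllddltl, tllddltld, tllddltldd, tllddltllx, tlldxdtldt, tlldxdtldx, tt, tx, txtdxtxx, txtldd, txtldddll): 33 nodes
  'x'-branch (xldltltl, xlttdldtx): 15 nodes
Sum: 48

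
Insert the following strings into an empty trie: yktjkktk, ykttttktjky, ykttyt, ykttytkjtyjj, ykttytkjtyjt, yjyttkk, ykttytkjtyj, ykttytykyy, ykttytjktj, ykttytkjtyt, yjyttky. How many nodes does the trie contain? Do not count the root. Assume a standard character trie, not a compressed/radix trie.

41

Trace insertions, counting only characters that open a new branch:
  "yktjkktk" → 8 new (y, k, t, j, k, k, t, k)
  "ykttttktjky" → prefix "ykt" already present; 8 new (t, t, t, k, t, j, k, y)
  "ykttyt" → prefix "yktt" already present; 2 new (y, t)
  "ykttytkjtyjj" → prefix "ykttyt" already present; 6 new (k, j, t, y, j, j)
  "ykttytkjtyjt" → prefix "ykttytkjtyj" already present; 1 new (t)
  "yjyttkk" → prefix "y" already present; 6 new (j, y, t, t, k, k)
  "ykttytkjtyj" → prefix "ykttytkjtyj" already present; 0 new (none)
  "ykttytykyy" → prefix "ykttyt" already present; 4 new (y, k, y, y)
  "ykttytjktj" → prefix "ykttyt" already present; 4 new (j, k, t, j)
  "ykttytkjtyt" → prefix "ykttytkjty" already present; 1 new (t)
  "yjyttky" → prefix "yjyttk" already present; 1 new (y)
Total nodes = 8 + 8 + 2 + 6 + 1 + 6 + 0 + 4 + 4 + 1 + 1 = 41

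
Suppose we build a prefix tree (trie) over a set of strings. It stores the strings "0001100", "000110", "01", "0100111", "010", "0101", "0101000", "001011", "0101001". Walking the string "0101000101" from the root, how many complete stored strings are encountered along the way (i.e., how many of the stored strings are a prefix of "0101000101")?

4

Traverse "0101000101" character by character; count nodes along the way that are marked as word ends.
Prefixes of the query that are stored words: "01", "010", "0101", "0101000"
Count: 4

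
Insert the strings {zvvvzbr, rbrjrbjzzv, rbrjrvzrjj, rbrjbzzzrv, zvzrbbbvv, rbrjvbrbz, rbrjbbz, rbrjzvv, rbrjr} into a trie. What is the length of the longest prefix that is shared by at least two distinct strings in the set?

The deepest shared node is where two words last agree before diverging.
e.g. "rbrjbbz" and "rbrjbzzzrv" share the prefix "rbrjb" of length 5; no pair shares a longer one.
Longest shared-prefix length: 5

5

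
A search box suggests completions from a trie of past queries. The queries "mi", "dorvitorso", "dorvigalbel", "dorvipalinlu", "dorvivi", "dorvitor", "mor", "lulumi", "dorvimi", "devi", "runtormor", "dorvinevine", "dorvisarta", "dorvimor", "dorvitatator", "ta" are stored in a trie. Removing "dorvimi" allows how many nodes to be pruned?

A node on "dorvimi"'s path can go only if nothing else ends at it or branches off below it.
The suffix "i" (1 node) is used only by "dorvimi"; the node for "dorvim" still has the child "o", so pruning stops there.
Nodes removed: 1

1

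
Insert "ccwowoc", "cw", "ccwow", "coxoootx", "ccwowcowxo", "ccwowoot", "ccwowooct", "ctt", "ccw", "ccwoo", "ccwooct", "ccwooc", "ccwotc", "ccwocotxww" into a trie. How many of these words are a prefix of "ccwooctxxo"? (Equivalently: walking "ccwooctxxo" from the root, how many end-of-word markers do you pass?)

4

Check each prefix of "ccwooctxxo" against the stored set — each match is an end-marker on the path.
Prefixes of the query that are stored words: "ccw", "ccwoo", "ccwooc", "ccwooct"
Count: 4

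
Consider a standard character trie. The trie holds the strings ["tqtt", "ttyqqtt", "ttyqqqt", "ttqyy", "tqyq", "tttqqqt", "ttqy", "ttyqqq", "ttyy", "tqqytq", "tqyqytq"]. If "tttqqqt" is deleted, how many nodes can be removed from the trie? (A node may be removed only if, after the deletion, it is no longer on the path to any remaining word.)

After clearing the end-marker at "tttqqqt", prune upward until reaching a node still needed by another word.
The suffix "tqqqt" (5 nodes) is used only by "tttqqqt"; the node for "tt" still has the child "y", so pruning stops there.
Nodes removed: 5

5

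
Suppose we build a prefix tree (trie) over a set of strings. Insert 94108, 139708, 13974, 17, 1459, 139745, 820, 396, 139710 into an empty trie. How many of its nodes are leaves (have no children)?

8

Leaves are exactly the stored words that no other stored word extends.
Those words: "139708", "139710", "139745", "1459", "17", "396", "820", "94108"
Leaf count: 8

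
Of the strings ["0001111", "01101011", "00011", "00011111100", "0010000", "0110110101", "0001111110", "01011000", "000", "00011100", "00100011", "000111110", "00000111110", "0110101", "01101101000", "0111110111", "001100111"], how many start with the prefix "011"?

Filter for entries beginning with "011":
Matches: "0110101", "01101011", "01101101000", "0110110101", "0111110111"
Count: 5

5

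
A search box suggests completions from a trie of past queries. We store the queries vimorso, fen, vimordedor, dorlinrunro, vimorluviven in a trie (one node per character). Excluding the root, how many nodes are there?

Count nodes per top-level branch (shared prefixes stored once):
  'd'-branch (dorlinrunro): 11 nodes
  'f'-branch (fen): 3 nodes
  'v'-branch (vimordedor, vimorluviven, vimorso): 19 nodes
Sum: 33

33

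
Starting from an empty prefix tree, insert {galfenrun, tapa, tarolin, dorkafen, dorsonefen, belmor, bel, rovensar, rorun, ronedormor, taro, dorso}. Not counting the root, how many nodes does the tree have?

58

Trace insertions, counting only characters that open a new branch:
  "galfenrun" → 9 new (g, a, l, f, e, n, r, u, n)
  "tapa" → 4 new (t, a, p, a)
  "tarolin" → prefix "ta" already present; 5 new (r, o, l, i, n)
  "dorkafen" → 8 new (d, o, r, k, a, f, e, n)
  "dorsonefen" → prefix "dor" already present; 7 new (s, o, n, e, f, e, n)
  "belmor" → 6 new (b, e, l, m, o, r)
  "bel" → prefix "bel" already present; 0 new (none)
  "rovensar" → 8 new (r, o, v, e, n, s, a, r)
  "rorun" → prefix "ro" already present; 3 new (r, u, n)
  "ronedormor" → prefix "ro" already present; 8 new (n, e, d, o, r, m, o, r)
  "taro" → prefix "taro" already present; 0 new (none)
  "dorso" → prefix "dorso" already present; 0 new (none)
Total nodes = 9 + 4 + 5 + 8 + 7 + 6 + 0 + 8 + 3 + 8 + 0 + 0 = 58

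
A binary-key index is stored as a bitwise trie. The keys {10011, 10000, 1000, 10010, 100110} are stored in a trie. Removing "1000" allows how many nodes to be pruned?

A node on "1000"'s path can go only if nothing else ends at it or branches off below it.
Every node on "1000" is still needed (e.g. by "10000"), so nothing is freed.
Nodes removed: 0

0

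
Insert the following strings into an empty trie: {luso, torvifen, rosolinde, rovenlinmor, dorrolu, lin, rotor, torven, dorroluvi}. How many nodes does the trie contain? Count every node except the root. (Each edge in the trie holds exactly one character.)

For each word, the new-node count is its length minus the longest prefix already in the trie:
  "luso" → 4 new (l, u, s, o)
  "torvifen" → 8 new (t, o, r, v, i, f, e, n)
  "rosolinde" → 9 new (r, o, s, o, l, i, n, d, e)
  "rovenlinmor" → prefix "ro" already present; 9 new (v, e, n, l, i, n, m, o, r)
  "dorrolu" → 7 new (d, o, r, r, o, l, u)
  "lin" → prefix "l" already present; 2 new (i, n)
  "rotor" → prefix "ro" already present; 3 new (t, o, r)
  "torven" → prefix "torv" already present; 2 new (e, n)
  "dorroluvi" → prefix "dorrolu" already present; 2 new (v, i)
Total nodes = 4 + 8 + 9 + 9 + 7 + 2 + 3 + 2 + 2 = 46

46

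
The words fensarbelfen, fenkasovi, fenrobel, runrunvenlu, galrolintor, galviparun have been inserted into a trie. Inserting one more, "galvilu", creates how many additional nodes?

2

"galvi" is already a path in the trie; the remaining "lu" must be added.
So 7 − 5 = 2 new nodes.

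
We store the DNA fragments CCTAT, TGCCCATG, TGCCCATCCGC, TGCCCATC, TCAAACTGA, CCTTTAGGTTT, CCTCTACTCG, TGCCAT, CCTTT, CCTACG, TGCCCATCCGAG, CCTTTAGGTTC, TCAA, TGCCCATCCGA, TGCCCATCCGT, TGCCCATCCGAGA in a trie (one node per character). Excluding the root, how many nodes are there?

Insert word by word; a character creates a node only if that edge doesn't already exist:
  "CCTAT" → 5 new (C, C, T, A, T)
  "TGCCCATG" → 8 new (T, G, C, C, C, A, T, G)
  "TGCCCATCCGC" → prefix "TGCCCAT" already present; 4 new (C, C, G, C)
  "TGCCCATC" → prefix "TGCCCATC" already present; 0 new (none)
  "TCAAACTGA" → prefix "T" already present; 8 new (C, A, A, A, C, T, G, A)
  "CCTTTAGGTTT" → prefix "CCT" already present; 8 new (T, T, A, G, G, T, T, T)
  "CCTCTACTCG" → prefix "CCT" already present; 7 new (C, T, A, C, T, C, G)
  "TGCCAT" → prefix "TGCC" already present; 2 new (A, T)
  "CCTTT" → prefix "CCTTT" already present; 0 new (none)
  "CCTACG" → prefix "CCTA" already present; 2 new (C, G)
  "TGCCCATCCGAG" → prefix "TGCCCATCCG" already present; 2 new (A, G)
  "CCTTTAGGTTC" → prefix "CCTTTAGGTT" already present; 1 new (C)
  "TCAA" → prefix "TCAA" already present; 0 new (none)
  "TGCCCATCCGA" → prefix "TGCCCATCCGA" already present; 0 new (none)
  "TGCCCATCCGT" → prefix "TGCCCATCCG" already present; 1 new (T)
  "TGCCCATCCGAGA" → prefix "TGCCCATCCGAG" already present; 1 new (A)
Total nodes = 5 + 8 + 4 + 0 + 8 + 8 + 7 + 2 + 0 + 2 + 2 + 1 + 0 + 0 + 1 + 1 = 49

49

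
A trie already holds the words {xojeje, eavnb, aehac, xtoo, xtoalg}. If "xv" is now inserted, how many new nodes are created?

"x" is already a path in the trie; the remaining "v" must be added.
So 2 − 1 = 1 new nodes.

1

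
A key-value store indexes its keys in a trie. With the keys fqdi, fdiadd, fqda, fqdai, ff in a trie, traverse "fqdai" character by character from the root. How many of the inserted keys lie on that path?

2

Traverse "fqdai" character by character; count nodes along the way that are marked as word ends.
Prefixes of the query that are stored words: "fqda", "fqdai"
Count: 2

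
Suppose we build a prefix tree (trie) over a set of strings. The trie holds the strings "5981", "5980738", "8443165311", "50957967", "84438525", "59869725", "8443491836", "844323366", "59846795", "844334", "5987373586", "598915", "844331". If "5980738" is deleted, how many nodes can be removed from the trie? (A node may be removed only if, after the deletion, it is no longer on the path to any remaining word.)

After clearing the end-marker at "5980738", prune upward until reaching a node still needed by another word.
The suffix "0738" (4 nodes) is used only by "5980738"; the node for "598" still has the child "1", so pruning stops there.
Nodes removed: 4

4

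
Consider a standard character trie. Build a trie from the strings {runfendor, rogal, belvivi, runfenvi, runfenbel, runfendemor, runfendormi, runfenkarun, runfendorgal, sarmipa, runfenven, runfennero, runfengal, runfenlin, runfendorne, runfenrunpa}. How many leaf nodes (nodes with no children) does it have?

Leaves are exactly the stored words that no other stored word extends.
Those words: "belvivi", "rogal", "runfenbel", "runfendemor", "runfendorgal", "runfendormi", "runfendorne", "runfengal", "runfenkarun", "runfenlin", "runfennero", "runfenrunpa", "runfenven", "runfenvi", "sarmipa"
Leaf count: 15

15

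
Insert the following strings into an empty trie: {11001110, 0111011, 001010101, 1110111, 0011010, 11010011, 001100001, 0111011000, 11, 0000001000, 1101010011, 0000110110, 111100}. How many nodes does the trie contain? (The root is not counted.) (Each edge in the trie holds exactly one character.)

66

For each word, the new-node count is its length minus the longest prefix already in the trie:
  "11001110" → 8 new (1, 1, 0, 0, 1, 1, 1, 0)
  "0111011" → 7 new (0, 1, 1, 1, 0, 1, 1)
  "001010101" → prefix "0" already present; 8 new (0, 1, 0, 1, 0, 1, 0, 1)
  "1110111" → prefix "11" already present; 5 new (1, 0, 1, 1, 1)
  "0011010" → prefix "001" already present; 4 new (1, 0, 1, 0)
  "11010011" → prefix "110" already present; 5 new (1, 0, 0, 1, 1)
  "001100001" → prefix "00110" already present; 4 new (0, 0, 0, 1)
  "0111011000" → prefix "0111011" already present; 3 new (0, 0, 0)
  "11" → prefix "11" already present; 0 new (none)
  "0000001000" → prefix "00" already present; 8 new (0, 0, 0, 0, 1, 0, 0, 0)
  "1101010011" → prefix "11010" already present; 5 new (1, 0, 0, 1, 1)
  "0000110110" → prefix "0000" already present; 6 new (1, 1, 0, 1, 1, 0)
  "111100" → prefix "111" already present; 3 new (1, 0, 0)
Total nodes = 8 + 7 + 8 + 5 + 4 + 5 + 4 + 3 + 0 + 8 + 5 + 6 + 3 = 66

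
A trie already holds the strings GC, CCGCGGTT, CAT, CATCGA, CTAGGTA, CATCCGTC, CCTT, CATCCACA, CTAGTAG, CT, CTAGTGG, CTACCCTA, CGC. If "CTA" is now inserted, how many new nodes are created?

0

"CTA" is already a full path in the trie; only an end-marker is added.
No new nodes are needed: 0.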